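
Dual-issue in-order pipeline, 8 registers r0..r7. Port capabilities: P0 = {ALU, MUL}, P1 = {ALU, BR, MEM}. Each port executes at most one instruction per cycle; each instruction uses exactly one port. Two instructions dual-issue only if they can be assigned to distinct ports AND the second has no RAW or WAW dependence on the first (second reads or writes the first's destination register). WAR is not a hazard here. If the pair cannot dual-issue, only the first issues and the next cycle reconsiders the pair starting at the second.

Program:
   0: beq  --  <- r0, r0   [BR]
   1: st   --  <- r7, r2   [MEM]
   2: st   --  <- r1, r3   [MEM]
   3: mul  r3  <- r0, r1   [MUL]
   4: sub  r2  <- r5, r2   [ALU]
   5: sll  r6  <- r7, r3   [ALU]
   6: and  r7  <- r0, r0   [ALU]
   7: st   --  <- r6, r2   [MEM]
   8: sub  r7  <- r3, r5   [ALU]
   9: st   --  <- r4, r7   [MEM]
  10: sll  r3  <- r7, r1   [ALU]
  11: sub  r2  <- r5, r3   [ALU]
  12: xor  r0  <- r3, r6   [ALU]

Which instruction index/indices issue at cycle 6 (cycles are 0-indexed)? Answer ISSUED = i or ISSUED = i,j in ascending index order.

0. beq.BR @i0  | no-port BR/MEM
1. st.MEM @i1  | no-port MEM/MEM
2. st.MEM;mul.MUL @i2+i3  | dual
3. sub.ALU;sll.ALU @i4+i5  | dual
4. and.ALU;st.MEM @i6+i7  | dual
5. sub.ALU @i8  | RAW r7
6. st.MEM;sll.ALU @i9+i10  | dual
7. sub.ALU;xor.ALU @i11+i12  | dual

ISSUED = 9,10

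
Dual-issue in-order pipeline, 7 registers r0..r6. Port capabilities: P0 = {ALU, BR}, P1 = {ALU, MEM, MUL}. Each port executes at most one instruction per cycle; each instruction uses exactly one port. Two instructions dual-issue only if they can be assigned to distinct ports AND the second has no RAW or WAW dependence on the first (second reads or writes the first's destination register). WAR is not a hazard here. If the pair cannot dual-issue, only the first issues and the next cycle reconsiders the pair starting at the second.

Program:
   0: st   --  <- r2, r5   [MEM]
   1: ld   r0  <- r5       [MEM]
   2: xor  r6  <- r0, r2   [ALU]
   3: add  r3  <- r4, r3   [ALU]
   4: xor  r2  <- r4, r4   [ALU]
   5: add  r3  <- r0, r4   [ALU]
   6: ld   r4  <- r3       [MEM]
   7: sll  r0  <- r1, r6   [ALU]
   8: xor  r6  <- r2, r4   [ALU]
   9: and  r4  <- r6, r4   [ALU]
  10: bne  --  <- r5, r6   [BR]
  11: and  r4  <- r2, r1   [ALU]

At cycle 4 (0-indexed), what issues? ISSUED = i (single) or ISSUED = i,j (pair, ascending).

0. st.MEM @i0  | no-port MEM/MEM
1. ld.MEM @i1  | RAW r0
2. xor.ALU/add.ALU @i2/i3  | dual
3. xor.ALU/add.ALU @i4/i5  | dual
4. ld.MEM/sll.ALU @i6/i7  | dual
5. xor.ALU @i8  | RAW r6
6. and.ALU/bne.BR @i9/i10  | dual
7. and.ALU @i11  | tail

ISSUED = 6,7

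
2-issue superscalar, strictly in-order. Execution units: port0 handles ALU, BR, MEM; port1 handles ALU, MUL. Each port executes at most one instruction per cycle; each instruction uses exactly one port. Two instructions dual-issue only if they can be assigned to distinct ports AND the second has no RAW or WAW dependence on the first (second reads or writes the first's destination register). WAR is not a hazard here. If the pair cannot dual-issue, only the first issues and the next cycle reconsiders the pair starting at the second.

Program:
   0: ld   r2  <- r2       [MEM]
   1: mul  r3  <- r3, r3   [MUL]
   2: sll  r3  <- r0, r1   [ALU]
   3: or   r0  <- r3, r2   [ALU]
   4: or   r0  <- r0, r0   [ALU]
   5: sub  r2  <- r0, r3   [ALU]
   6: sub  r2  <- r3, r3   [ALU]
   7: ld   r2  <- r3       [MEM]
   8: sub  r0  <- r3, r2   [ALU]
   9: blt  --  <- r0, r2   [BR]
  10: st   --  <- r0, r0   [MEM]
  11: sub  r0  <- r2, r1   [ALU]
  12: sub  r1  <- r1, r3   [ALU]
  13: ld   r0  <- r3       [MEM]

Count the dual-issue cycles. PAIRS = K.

PAIRS = 3

[0] i0+i1  ld;mul  -- dual
[1] i2  sll  -- RAW r3
[2] i3  or  -- RAW+WAW r0
[3] i4  or  -- RAW r0
[4] i5  sub  -- WAW r2
[5] i6  sub  -- WAW r2
[6] i7  ld  -- RAW r2
[7] i8  sub  -- RAW r0
[8] i9  blt  -- no-port BR/MEM
[9] i10+i11  st;sub  -- dual
[10] i12+i13  sub;ld  -- dual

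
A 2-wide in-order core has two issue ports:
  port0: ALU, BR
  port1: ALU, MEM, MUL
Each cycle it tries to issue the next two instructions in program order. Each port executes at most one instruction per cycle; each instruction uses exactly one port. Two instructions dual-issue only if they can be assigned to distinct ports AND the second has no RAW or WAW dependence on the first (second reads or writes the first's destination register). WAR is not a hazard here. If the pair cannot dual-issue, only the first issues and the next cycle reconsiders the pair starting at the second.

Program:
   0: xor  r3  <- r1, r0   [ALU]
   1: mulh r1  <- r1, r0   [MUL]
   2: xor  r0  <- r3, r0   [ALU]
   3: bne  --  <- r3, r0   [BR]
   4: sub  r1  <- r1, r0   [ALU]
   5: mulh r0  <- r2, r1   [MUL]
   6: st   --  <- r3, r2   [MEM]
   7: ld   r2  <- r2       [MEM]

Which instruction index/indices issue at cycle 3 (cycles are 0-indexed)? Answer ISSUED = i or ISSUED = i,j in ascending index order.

ISSUED = 5

[0] i0/i1  xor.ALU/mulh.MUL  -- 2-wide
[1] i2  xor.ALU  -- RAW r0
[2] i3/i4  bne.BR/sub.ALU  -- 2-wide
[3] i5  mulh.MUL  -- no-port MUL/MEM
[4] i6  st.MEM  -- no-port MEM/MEM
[5] i7  ld.MEM  -- tail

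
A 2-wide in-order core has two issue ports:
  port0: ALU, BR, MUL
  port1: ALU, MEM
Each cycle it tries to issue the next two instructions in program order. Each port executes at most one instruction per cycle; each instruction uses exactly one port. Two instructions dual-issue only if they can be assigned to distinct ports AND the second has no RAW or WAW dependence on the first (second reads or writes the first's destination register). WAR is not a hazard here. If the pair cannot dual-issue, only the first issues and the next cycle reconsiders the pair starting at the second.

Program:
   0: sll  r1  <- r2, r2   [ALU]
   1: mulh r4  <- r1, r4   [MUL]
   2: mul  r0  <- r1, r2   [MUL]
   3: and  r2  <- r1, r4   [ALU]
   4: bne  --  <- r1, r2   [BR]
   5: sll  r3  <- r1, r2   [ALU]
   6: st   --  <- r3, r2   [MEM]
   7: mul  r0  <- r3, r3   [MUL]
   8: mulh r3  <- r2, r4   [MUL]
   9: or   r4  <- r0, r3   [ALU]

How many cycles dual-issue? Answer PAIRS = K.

PAIRS = 3

[0] i0  sll.ALU  -- RAW r1
[1] i1  mulh.MUL  -- no-port MUL/MUL
[2] i2,i3  mul.MUL/and.ALU  -- 2-wide
[3] i4,i5  bne.BR/sll.ALU  -- 2-wide
[4] i6,i7  st.MEM/mul.MUL  -- 2-wide
[5] i8  mulh.MUL  -- RAW r3
[6] i9  or.ALU  -- tail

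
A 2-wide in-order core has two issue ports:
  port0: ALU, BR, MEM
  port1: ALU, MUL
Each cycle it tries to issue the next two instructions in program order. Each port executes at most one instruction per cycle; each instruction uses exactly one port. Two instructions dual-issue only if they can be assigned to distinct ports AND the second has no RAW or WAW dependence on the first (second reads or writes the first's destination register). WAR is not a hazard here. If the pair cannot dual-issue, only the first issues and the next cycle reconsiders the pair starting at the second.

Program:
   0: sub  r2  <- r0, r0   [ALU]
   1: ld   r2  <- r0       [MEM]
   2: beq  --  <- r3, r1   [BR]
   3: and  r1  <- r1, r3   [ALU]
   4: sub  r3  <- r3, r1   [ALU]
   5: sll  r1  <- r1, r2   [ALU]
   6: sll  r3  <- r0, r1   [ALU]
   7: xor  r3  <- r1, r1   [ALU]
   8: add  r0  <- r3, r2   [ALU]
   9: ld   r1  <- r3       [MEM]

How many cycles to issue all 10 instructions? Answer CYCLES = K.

[0] i0  sub.ALU  -- WAW r2
[1] i1  ld.MEM  -- no-port MEM/BR
[2] i2/i3  beq.BR;and.ALU  -- dual
[3] i4/i5  sub.ALU;sll.ALU  -- dual
[4] i6  sll.ALU  -- WAW r3
[5] i7  xor.ALU  -- RAW r3
[6] i8/i9  add.ALU;ld.MEM  -- dual

CYCLES = 7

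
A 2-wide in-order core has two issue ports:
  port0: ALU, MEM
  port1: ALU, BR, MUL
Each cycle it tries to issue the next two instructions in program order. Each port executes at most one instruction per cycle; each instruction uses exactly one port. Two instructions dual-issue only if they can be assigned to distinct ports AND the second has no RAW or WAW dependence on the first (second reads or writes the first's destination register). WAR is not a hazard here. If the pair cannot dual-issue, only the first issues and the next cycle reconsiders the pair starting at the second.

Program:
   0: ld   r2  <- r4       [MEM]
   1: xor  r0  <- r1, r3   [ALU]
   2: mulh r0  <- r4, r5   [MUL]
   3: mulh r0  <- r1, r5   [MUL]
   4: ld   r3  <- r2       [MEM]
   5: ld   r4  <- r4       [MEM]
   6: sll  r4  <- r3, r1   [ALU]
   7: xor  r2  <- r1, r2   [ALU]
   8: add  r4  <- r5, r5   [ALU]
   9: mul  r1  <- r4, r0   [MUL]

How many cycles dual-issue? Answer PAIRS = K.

PAIRS = 3

  cy0 -> i0+i1 (ld.MEM/xor.ALU) dual
  cy1 -> i2 (mulh.MUL) no-port MUL/MUL
  cy2 -> i3+i4 (mulh.MUL/ld.MEM) dual
  cy3 -> i5 (ld.MEM) WAW r4
  cy4 -> i6+i7 (sll.ALU/xor.ALU) dual
  cy5 -> i8 (add.ALU) RAW r4
  cy6 -> i9 (mul.MUL) tail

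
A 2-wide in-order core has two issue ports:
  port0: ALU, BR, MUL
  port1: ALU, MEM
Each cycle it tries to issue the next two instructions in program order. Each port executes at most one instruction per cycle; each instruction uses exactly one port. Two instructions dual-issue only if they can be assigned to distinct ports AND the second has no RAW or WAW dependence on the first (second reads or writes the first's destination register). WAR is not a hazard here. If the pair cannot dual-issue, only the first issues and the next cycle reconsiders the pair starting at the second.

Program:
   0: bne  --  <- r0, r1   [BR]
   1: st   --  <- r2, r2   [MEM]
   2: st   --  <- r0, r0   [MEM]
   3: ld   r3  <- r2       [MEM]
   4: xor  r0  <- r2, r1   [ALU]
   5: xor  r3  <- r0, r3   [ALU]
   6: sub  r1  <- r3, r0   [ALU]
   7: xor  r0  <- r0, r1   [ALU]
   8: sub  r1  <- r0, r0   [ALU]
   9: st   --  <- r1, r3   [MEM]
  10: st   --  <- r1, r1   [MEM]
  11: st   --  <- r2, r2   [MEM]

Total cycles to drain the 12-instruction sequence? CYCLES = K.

#0 head=0: bne.BR/st.MEM i0&i1 dual
#1 head=2: st.MEM i2 no-port MEM/MEM
#2 head=3: ld.MEM/xor.ALU i3&i4 dual
#3 head=5: xor.ALU i5 RAW r3
#4 head=6: sub.ALU i6 RAW r1
#5 head=7: xor.ALU i7 RAW r0
#6 head=8: sub.ALU i8 RAW r1
#7 head=9: st.MEM i9 no-port MEM/MEM
#8 head=10: st.MEM i10 no-port MEM/MEM
#9 head=11: st.MEM i11 tail

CYCLES = 10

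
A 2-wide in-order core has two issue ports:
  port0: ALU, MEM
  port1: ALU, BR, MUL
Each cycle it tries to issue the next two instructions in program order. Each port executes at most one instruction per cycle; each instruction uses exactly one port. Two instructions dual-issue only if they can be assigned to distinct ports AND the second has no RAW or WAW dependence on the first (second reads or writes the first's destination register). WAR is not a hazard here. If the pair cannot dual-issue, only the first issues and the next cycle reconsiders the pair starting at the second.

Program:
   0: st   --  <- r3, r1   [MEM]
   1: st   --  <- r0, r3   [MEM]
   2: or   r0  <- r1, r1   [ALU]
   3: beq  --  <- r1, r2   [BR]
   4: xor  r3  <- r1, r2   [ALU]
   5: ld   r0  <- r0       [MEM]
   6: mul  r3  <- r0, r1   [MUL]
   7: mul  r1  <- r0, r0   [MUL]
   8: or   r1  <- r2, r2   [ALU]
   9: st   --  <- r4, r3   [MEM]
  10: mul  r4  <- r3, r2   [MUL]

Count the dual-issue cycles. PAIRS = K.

PAIRS = 3

t=0 i0:st.MEM ; no-port MEM/MEM
t=1 i1+i2:st.MEM/or.ALU ; dual
t=2 i3+i4:beq.BR/xor.ALU ; dual
t=3 i5:ld.MEM ; RAW r0
t=4 i6:mul.MUL ; no-port MUL/MUL
t=5 i7:mul.MUL ; WAW r1
t=6 i8+i9:or.ALU/st.MEM ; dual
t=7 i10:mul.MUL ; tail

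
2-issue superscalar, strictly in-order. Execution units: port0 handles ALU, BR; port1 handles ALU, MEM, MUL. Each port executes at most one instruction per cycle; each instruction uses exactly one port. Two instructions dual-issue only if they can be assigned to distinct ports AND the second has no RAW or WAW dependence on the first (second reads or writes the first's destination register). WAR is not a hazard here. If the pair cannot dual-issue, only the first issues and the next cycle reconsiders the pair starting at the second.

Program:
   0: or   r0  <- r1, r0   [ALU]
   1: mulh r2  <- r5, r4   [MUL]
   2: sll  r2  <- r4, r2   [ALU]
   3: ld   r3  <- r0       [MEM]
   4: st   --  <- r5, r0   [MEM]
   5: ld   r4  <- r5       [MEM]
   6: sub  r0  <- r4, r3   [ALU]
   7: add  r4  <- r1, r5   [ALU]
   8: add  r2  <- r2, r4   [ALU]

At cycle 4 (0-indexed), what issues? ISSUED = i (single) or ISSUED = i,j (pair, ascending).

  cy0 -> i0+i1 (or+mulh) 2-wide
  cy1 -> i2+i3 (sll+ld) 2-wide
  cy2 -> i4 (st) no-port MEM/MEM
  cy3 -> i5 (ld) RAW r4
  cy4 -> i6+i7 (sub+add) 2-wide
  cy5 -> i8 (add) tail

ISSUED = 6,7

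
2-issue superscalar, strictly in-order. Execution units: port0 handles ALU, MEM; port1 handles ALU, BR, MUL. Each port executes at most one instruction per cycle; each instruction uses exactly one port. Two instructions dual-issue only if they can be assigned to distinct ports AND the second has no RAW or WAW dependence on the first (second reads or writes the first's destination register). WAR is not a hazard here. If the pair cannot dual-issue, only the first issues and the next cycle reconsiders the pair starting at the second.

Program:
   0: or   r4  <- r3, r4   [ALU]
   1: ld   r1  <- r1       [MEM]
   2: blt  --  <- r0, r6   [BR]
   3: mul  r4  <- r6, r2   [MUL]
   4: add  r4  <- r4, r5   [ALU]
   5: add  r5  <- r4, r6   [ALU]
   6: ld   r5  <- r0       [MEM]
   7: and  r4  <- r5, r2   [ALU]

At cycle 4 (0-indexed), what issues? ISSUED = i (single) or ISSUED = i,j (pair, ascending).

[0] i0&i1  or ld  -- 2-wide
[1] i2  blt  -- no-port BR/MUL
[2] i3  mul  -- RAW+WAW r4
[3] i4  add  -- RAW r4
[4] i5  add  -- WAW r5
[5] i6  ld  -- RAW r5
[6] i7  and  -- tail

ISSUED = 5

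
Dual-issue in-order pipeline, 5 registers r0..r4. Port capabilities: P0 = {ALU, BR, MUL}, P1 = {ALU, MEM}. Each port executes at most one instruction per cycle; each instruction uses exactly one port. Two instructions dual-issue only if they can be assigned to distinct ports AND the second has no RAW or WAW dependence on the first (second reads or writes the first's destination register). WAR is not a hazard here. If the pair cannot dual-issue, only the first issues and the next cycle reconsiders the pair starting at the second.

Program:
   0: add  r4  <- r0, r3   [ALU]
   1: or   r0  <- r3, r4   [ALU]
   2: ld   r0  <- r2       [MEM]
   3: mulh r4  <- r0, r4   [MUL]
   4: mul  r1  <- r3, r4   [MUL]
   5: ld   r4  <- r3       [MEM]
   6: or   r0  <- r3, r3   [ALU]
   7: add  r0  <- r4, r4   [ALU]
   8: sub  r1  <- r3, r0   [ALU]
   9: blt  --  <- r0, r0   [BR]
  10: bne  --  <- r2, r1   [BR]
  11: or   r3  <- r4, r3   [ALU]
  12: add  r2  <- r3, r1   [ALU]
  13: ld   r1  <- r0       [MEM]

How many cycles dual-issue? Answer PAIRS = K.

  cy0 -> i0 (add.ALU) RAW r4
  cy1 -> i1 (or.ALU) WAW r0
  cy2 -> i2 (ld.MEM) RAW r0
  cy3 -> i3 (mulh.MUL) no-port MUL/MUL
  cy4 -> i4,i5 (mul.MUL+ld.MEM) 2-wide
  cy5 -> i6 (or.ALU) WAW r0
  cy6 -> i7 (add.ALU) RAW r0
  cy7 -> i8,i9 (sub.ALU+blt.BR) 2-wide
  cy8 -> i10,i11 (bne.BR+or.ALU) 2-wide
  cy9 -> i12,i13 (add.ALU+ld.MEM) 2-wide

PAIRS = 4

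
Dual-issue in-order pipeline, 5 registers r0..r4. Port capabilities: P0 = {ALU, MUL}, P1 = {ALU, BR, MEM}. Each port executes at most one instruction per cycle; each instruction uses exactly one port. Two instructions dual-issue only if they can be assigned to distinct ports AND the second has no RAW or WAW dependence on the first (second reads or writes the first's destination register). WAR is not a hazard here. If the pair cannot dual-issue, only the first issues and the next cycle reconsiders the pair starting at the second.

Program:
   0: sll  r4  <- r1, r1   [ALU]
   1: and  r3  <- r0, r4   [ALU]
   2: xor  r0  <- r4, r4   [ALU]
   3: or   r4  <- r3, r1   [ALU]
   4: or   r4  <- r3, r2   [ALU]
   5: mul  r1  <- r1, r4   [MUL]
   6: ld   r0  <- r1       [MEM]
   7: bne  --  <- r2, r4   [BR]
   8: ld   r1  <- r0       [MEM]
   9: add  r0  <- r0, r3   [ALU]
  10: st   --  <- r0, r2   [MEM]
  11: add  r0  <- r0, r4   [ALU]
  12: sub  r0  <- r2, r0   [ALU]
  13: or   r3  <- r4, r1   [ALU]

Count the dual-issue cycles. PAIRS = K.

c0: i0 sll  RAW r4
c1: i1,i2 and xor  pair
c2: i3 or  WAW r4
c3: i4 or  RAW r4
c4: i5 mul  RAW r1
c5: i6 ld  no-port MEM/BR
c6: i7 bne  no-port BR/MEM
c7: i8,i9 ld add  pair
c8: i10,i11 st add  pair
c9: i12,i13 sub or  pair

PAIRS = 4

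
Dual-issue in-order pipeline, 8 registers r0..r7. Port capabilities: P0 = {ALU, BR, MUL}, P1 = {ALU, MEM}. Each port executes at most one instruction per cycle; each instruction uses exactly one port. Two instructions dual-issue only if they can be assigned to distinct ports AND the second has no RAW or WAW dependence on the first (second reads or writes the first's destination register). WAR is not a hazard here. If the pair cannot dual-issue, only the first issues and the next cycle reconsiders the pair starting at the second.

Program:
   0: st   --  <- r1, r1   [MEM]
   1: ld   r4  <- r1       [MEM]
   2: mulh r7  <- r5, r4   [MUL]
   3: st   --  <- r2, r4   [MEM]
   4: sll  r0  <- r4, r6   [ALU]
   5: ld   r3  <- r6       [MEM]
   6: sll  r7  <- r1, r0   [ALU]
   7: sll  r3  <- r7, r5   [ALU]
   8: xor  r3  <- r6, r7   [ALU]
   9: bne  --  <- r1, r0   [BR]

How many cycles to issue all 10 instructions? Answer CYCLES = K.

0. st @i0  | no-port MEM/MEM
1. ld @i1  | RAW r4
2. mulh/st @i2,i3  | 2-wide
3. sll/ld @i4,i5  | 2-wide
4. sll @i6  | RAW r7
5. sll @i7  | WAW r3
6. xor/bne @i8,i9  | 2-wide

CYCLES = 7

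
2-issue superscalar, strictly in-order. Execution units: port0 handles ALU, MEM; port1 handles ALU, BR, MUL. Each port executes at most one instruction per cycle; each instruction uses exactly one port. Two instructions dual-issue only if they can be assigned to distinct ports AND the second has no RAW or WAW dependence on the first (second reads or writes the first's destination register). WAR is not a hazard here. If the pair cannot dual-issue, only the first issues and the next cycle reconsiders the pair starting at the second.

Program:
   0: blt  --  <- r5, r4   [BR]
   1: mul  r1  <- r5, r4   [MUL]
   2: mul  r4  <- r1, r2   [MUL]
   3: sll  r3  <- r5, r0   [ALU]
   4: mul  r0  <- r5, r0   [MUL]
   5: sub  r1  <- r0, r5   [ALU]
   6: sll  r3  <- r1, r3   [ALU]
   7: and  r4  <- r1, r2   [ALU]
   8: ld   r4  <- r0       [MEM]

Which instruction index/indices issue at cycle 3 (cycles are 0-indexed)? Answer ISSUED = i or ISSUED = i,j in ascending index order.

#0 head=0: blt.BR i0 no-port BR/MUL
#1 head=1: mul.MUL i1 no-port MUL/MUL
#2 head=2: mul.MUL;sll.ALU i2&i3 2-wide
#3 head=4: mul.MUL i4 RAW r0
#4 head=5: sub.ALU i5 RAW r1
#5 head=6: sll.ALU;and.ALU i6&i7 2-wide
#6 head=8: ld.MEM i8 tail

ISSUED = 4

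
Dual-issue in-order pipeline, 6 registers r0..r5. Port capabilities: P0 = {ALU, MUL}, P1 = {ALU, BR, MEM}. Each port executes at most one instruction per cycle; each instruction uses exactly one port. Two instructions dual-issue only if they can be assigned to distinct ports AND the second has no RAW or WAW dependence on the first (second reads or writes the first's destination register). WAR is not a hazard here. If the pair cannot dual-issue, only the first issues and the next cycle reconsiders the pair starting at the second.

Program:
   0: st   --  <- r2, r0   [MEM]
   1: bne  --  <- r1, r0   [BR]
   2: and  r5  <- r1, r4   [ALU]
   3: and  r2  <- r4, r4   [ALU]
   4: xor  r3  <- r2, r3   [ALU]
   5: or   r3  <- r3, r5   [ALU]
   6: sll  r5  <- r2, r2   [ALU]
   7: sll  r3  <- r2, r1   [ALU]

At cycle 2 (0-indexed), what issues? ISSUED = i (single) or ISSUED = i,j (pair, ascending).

ISSUED = 3

0. st @i0  | no-port MEM/BR
1. bne;and @i1+i2  | dual
2. and @i3  | RAW r2
3. xor @i4  | RAW+WAW r3
4. or;sll @i5+i6  | dual
5. sll @i7  | tail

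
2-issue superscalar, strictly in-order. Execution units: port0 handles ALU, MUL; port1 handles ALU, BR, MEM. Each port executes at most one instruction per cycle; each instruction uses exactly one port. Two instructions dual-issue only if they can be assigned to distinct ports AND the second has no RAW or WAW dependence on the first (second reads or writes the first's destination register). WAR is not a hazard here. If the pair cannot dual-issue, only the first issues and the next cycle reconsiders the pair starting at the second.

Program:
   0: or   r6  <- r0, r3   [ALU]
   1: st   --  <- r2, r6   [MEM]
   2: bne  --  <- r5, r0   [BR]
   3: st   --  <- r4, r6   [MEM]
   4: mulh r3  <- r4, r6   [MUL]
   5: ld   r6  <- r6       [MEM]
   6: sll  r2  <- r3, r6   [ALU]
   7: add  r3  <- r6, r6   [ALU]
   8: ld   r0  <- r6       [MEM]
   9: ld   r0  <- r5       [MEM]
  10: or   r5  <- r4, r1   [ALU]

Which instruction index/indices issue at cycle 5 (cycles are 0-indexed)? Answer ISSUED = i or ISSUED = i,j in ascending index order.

#0 head=0: or i0 RAW r6
#1 head=1: st i1 no-port MEM/BR
#2 head=2: bne i2 no-port BR/MEM
#3 head=3: st+mulh i3+i4 2-wide
#4 head=5: ld i5 RAW r6
#5 head=6: sll+add i6+i7 2-wide
#6 head=8: ld i8 no-port MEM/MEM
#7 head=9: ld+or i9+i10 2-wide

ISSUED = 6,7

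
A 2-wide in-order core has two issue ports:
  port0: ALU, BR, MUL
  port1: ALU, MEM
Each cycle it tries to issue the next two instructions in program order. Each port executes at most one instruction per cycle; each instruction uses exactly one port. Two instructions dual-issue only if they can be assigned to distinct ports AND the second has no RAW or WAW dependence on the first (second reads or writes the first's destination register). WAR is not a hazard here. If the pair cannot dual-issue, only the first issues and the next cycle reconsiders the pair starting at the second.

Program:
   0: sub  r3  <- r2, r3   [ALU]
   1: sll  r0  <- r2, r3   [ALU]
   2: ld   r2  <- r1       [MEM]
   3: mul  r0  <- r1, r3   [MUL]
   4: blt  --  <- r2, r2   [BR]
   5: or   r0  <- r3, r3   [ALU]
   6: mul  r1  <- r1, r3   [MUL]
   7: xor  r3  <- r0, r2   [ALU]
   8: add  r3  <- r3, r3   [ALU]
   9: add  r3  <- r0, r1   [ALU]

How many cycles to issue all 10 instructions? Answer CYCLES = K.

CYCLES = 7

  cy0 -> i0 (sub.ALU) RAW r3
  cy1 -> i1/i2 (sll.ALU ld.MEM) pair
  cy2 -> i3 (mul.MUL) no-port MUL/BR
  cy3 -> i4/i5 (blt.BR or.ALU) pair
  cy4 -> i6/i7 (mul.MUL xor.ALU) pair
  cy5 -> i8 (add.ALU) WAW r3
  cy6 -> i9 (add.ALU) tail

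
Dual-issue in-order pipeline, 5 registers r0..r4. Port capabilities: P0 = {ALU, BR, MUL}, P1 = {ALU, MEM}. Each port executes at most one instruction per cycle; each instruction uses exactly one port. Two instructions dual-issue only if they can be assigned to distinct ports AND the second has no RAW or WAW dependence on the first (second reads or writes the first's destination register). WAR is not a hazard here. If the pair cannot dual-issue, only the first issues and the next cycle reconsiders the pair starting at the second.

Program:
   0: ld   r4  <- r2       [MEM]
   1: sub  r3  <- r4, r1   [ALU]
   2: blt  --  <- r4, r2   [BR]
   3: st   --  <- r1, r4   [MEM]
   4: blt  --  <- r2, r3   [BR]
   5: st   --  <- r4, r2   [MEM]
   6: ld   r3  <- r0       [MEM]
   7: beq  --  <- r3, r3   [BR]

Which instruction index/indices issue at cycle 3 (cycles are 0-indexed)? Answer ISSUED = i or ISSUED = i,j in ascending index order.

0. ld.MEM @i0  | RAW r4
1. sub.ALU;blt.BR @i1+i2  | pair
2. st.MEM;blt.BR @i3+i4  | pair
3. st.MEM @i5  | no-port MEM/MEM
4. ld.MEM @i6  | RAW r3
5. beq.BR @i7  | tail

ISSUED = 5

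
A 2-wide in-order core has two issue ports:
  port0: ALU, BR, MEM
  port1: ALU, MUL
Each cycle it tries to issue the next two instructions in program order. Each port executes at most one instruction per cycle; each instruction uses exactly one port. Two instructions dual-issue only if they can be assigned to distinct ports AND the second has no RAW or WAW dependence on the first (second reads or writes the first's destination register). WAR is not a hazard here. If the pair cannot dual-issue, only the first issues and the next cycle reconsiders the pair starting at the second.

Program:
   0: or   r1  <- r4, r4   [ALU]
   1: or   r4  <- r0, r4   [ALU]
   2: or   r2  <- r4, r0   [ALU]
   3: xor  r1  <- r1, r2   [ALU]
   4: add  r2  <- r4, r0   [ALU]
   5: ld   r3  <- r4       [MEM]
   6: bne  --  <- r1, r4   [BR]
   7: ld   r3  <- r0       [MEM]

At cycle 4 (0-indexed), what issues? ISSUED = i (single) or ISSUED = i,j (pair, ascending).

ISSUED = 6

#0 head=0: or/or i0&i1 2-wide
#1 head=2: or i2 RAW r2
#2 head=3: xor/add i3&i4 2-wide
#3 head=5: ld i5 no-port MEM/BR
#4 head=6: bne i6 no-port BR/MEM
#5 head=7: ld i7 tail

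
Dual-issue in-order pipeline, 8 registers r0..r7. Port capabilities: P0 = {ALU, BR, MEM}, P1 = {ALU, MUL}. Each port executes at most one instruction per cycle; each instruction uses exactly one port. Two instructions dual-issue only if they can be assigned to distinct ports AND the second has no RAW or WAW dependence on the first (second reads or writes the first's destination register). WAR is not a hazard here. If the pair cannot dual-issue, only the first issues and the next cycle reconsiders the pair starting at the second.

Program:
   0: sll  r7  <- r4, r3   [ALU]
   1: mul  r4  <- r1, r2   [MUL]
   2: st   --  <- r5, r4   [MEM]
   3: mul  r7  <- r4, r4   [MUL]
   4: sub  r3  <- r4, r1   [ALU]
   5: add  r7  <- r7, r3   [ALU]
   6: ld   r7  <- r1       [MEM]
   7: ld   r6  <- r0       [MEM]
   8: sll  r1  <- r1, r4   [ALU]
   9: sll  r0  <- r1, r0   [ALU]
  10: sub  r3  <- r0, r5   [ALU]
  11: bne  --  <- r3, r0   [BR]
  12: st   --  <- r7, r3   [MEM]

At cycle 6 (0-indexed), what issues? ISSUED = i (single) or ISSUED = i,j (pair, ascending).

c0: i0+i1 sll;mul  pair
c1: i2+i3 st;mul  pair
c2: i4 sub  RAW r3
c3: i5 add  WAW r7
c4: i6 ld  no-port MEM/MEM
c5: i7+i8 ld;sll  pair
c6: i9 sll  RAW r0
c7: i10 sub  RAW r3
c8: i11 bne  no-port BR/MEM
c9: i12 st  tail

ISSUED = 9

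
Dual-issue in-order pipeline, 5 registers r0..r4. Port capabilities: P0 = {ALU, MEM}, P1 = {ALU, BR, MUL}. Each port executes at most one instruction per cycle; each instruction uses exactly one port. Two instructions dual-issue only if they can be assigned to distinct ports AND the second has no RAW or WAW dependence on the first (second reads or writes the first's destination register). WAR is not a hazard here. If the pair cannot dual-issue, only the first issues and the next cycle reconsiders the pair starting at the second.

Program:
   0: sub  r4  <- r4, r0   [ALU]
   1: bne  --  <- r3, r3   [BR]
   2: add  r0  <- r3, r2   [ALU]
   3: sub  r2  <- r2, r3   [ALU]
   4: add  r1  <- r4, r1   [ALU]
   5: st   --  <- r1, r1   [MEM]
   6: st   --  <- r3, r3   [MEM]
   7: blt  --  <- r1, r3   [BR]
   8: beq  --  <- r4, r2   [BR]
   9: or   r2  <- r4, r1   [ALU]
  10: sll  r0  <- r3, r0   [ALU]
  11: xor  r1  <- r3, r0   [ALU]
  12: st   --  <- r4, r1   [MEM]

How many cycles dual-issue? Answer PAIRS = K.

t=0 i0,i1:sub.ALU;bne.BR ; dual
t=1 i2,i3:add.ALU;sub.ALU ; dual
t=2 i4:add.ALU ; RAW r1
t=3 i5:st.MEM ; no-port MEM/MEM
t=4 i6,i7:st.MEM;blt.BR ; dual
t=5 i8,i9:beq.BR;or.ALU ; dual
t=6 i10:sll.ALU ; RAW r0
t=7 i11:xor.ALU ; RAW r1
t=8 i12:st.MEM ; tail

PAIRS = 4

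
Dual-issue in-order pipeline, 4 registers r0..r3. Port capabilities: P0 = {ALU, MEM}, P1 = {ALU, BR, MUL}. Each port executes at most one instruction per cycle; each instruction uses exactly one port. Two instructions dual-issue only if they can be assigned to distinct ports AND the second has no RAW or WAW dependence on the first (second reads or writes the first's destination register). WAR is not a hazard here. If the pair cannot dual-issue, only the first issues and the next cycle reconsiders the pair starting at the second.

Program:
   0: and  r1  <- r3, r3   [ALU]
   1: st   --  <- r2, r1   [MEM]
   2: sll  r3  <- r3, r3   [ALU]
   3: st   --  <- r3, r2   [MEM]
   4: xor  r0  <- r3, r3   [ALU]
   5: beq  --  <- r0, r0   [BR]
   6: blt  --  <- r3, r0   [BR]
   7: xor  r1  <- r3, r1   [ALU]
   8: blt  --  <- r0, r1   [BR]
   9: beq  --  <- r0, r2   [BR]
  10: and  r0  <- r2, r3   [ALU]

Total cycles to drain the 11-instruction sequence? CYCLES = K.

#0 head=0: and i0 RAW r1
#1 head=1: st;sll i1+i2 2-wide
#2 head=3: st;xor i3+i4 2-wide
#3 head=5: beq i5 no-port BR/BR
#4 head=6: blt;xor i6+i7 2-wide
#5 head=8: blt i8 no-port BR/BR
#6 head=9: beq;and i9+i10 2-wide

CYCLES = 7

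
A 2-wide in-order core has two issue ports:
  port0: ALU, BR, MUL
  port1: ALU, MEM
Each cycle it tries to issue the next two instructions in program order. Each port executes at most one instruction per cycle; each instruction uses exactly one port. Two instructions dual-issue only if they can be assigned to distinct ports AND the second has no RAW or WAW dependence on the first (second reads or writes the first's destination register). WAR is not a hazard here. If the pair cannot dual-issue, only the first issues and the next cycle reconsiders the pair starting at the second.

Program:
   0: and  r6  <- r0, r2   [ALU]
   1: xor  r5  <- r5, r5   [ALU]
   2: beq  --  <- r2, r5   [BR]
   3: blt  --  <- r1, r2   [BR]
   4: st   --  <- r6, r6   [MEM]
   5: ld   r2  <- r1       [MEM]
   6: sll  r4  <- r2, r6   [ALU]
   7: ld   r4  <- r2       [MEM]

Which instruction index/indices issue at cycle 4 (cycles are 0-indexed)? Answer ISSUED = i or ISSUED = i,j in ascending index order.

ISSUED = 6

#0 head=0: and+xor i0&i1 dual
#1 head=2: beq i2 no-port BR/BR
#2 head=3: blt+st i3&i4 dual
#3 head=5: ld i5 RAW r2
#4 head=6: sll i6 WAW r4
#5 head=7: ld i7 tail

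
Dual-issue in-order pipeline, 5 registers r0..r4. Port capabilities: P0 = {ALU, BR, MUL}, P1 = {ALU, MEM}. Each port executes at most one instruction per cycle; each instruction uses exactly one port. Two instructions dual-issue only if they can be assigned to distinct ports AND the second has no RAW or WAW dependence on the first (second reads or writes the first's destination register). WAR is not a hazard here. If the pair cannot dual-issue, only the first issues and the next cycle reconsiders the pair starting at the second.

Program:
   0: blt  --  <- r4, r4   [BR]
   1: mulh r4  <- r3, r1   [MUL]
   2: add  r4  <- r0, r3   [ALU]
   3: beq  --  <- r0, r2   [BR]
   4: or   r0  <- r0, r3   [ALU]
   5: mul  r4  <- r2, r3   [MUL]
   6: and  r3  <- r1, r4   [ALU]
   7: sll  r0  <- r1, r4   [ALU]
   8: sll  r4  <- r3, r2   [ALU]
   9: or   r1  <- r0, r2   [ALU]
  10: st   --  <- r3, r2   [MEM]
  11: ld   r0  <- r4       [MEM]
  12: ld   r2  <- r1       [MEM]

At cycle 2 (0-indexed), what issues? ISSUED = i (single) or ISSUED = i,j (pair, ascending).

ISSUED = 2,3

#0 head=0: blt i0 no-port BR/MUL
#1 head=1: mulh i1 WAW r4
#2 head=2: add/beq i2,i3 pair
#3 head=4: or/mul i4,i5 pair
#4 head=6: and/sll i6,i7 pair
#5 head=8: sll/or i8,i9 pair
#6 head=10: st i10 no-port MEM/MEM
#7 head=11: ld i11 no-port MEM/MEM
#8 head=12: ld i12 tail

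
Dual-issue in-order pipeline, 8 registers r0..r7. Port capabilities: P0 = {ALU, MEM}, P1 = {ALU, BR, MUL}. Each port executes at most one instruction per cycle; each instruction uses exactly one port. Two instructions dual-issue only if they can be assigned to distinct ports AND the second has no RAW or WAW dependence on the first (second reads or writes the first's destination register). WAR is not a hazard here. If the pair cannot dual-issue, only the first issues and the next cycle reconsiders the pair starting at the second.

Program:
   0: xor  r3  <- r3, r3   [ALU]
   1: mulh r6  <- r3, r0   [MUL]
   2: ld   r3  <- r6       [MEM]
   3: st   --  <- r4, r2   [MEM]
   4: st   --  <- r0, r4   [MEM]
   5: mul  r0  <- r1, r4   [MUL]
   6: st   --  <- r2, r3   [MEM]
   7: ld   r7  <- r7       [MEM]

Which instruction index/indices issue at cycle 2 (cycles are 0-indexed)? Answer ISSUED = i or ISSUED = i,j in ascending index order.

ISSUED = 2

0. xor.ALU @i0  | RAW r3
1. mulh.MUL @i1  | RAW r6
2. ld.MEM @i2  | no-port MEM/MEM
3. st.MEM @i3  | no-port MEM/MEM
4. st.MEM+mul.MUL @i4,i5  | dual
5. st.MEM @i6  | no-port MEM/MEM
6. ld.MEM @i7  | tail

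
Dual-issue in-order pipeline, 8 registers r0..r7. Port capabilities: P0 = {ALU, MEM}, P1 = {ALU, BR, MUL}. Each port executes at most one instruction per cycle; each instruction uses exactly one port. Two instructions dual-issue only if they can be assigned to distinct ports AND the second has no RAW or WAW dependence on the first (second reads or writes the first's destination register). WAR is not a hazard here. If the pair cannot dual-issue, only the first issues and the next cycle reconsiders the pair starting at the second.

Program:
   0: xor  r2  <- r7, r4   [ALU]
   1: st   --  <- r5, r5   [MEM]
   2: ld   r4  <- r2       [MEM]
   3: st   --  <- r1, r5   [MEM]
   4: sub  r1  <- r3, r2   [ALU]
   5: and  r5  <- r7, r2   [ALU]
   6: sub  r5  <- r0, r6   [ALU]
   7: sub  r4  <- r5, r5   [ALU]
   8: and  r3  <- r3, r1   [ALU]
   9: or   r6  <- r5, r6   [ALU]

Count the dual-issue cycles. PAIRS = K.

#0 head=0: xor;st i0&i1 pair
#1 head=2: ld i2 no-port MEM/MEM
#2 head=3: st;sub i3&i4 pair
#3 head=5: and i5 WAW r5
#4 head=6: sub i6 RAW r5
#5 head=7: sub;and i7&i8 pair
#6 head=9: or i9 tail

PAIRS = 3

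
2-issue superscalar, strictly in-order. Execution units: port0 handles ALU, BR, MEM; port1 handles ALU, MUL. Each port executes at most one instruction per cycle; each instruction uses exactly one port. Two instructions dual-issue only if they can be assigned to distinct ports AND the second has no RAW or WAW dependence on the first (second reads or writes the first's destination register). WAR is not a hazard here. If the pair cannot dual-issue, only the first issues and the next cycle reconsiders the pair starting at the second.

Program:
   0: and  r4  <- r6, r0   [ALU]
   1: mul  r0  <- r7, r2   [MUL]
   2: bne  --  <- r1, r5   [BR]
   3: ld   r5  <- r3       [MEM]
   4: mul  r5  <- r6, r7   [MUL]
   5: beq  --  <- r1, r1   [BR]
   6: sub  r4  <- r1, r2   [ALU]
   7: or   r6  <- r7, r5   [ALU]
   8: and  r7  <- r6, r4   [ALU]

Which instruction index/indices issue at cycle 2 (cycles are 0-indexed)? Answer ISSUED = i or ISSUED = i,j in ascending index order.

ISSUED = 3

#0 head=0: and;mul i0&i1 2-wide
#1 head=2: bne i2 no-port BR/MEM
#2 head=3: ld i3 WAW r5
#3 head=4: mul;beq i4&i5 2-wide
#4 head=6: sub;or i6&i7 2-wide
#5 head=8: and i8 tail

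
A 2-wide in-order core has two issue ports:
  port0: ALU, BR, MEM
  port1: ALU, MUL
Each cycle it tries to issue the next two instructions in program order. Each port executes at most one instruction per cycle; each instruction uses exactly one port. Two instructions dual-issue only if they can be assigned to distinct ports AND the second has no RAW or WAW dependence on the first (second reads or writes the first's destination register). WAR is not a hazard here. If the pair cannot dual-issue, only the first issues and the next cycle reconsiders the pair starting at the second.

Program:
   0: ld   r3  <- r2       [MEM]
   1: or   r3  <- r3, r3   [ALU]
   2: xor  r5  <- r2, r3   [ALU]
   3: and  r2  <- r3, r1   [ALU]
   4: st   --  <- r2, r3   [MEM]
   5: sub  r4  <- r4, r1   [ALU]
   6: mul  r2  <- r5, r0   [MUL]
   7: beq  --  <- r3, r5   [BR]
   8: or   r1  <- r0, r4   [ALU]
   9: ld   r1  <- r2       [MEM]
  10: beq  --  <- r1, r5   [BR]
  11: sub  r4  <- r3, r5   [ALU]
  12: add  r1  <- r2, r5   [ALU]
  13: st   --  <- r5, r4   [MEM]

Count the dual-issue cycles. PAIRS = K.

PAIRS = 5

  cy0 -> i0 (ld.MEM) RAW+WAW r3
  cy1 -> i1 (or.ALU) RAW r3
  cy2 -> i2&i3 (xor.ALU and.ALU) 2-wide
  cy3 -> i4&i5 (st.MEM sub.ALU) 2-wide
  cy4 -> i6&i7 (mul.MUL beq.BR) 2-wide
  cy5 -> i8 (or.ALU) WAW r1
  cy6 -> i9 (ld.MEM) no-port MEM/BR
  cy7 -> i10&i11 (beq.BR sub.ALU) 2-wide
  cy8 -> i12&i13 (add.ALU st.MEM) 2-wide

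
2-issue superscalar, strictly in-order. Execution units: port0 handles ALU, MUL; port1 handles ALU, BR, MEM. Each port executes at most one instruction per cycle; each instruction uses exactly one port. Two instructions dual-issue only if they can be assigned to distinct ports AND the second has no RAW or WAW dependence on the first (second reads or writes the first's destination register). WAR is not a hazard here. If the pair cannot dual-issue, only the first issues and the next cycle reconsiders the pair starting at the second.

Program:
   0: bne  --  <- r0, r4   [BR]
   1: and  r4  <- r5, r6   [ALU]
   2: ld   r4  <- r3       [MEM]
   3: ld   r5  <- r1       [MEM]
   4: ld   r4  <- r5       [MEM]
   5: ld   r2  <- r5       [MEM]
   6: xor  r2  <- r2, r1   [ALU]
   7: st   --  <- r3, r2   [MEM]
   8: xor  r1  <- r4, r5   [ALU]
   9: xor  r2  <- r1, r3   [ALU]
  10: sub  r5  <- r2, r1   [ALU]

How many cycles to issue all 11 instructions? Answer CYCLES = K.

CYCLES = 9

[0] i0,i1  bne.BR and.ALU  -- 2-wide
[1] i2  ld.MEM  -- no-port MEM/MEM
[2] i3  ld.MEM  -- no-port MEM/MEM
[3] i4  ld.MEM  -- no-port MEM/MEM
[4] i5  ld.MEM  -- RAW+WAW r2
[5] i6  xor.ALU  -- RAW r2
[6] i7,i8  st.MEM xor.ALU  -- 2-wide
[7] i9  xor.ALU  -- RAW r2
[8] i10  sub.ALU  -- tail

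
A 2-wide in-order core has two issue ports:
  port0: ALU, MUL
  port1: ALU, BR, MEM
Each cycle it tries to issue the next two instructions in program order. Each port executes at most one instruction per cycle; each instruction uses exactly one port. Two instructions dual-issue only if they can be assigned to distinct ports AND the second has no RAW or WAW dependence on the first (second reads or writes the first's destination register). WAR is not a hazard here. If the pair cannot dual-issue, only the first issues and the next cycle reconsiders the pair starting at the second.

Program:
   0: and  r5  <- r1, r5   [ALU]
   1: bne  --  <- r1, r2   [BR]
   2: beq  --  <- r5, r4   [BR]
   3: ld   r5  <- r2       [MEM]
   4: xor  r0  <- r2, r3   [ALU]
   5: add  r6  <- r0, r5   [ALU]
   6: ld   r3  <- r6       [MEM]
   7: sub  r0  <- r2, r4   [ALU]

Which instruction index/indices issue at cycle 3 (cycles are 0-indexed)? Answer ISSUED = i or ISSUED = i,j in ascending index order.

c0: i0,i1 and.ALU/bne.BR  2-wide
c1: i2 beq.BR  no-port BR/MEM
c2: i3,i4 ld.MEM/xor.ALU  2-wide
c3: i5 add.ALU  RAW r6
c4: i6,i7 ld.MEM/sub.ALU  2-wide

ISSUED = 5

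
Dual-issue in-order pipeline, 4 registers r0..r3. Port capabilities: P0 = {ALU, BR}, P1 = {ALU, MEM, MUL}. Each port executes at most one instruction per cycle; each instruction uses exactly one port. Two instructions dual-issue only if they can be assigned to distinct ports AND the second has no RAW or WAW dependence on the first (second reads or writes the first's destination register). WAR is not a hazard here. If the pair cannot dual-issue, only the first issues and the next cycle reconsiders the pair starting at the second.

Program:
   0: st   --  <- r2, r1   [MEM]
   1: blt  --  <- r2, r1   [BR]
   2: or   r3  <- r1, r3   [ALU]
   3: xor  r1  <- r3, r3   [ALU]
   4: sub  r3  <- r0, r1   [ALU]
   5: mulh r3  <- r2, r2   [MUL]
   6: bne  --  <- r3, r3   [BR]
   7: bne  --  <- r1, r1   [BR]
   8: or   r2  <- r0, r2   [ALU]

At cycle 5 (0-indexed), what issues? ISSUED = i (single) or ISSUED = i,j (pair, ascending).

t=0 i0/i1:st blt ; pair
t=1 i2:or ; RAW r3
t=2 i3:xor ; RAW r1
t=3 i4:sub ; WAW r3
t=4 i5:mulh ; RAW r3
t=5 i6:bne ; no-port BR/BR
t=6 i7/i8:bne or ; pair

ISSUED = 6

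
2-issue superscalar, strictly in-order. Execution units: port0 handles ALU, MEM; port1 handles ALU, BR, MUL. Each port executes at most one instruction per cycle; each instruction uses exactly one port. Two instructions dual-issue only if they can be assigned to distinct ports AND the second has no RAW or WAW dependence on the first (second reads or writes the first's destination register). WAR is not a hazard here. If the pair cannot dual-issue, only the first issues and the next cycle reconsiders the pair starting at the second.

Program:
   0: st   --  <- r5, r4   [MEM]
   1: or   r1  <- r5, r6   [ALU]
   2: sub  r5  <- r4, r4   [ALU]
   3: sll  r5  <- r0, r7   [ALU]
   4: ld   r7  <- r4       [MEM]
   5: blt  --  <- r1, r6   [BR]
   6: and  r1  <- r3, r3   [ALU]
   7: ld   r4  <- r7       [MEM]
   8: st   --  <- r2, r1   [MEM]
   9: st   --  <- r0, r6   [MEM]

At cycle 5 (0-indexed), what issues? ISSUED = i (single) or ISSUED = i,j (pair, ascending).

ISSUED = 8

c0: i0/i1 st or  pair
c1: i2 sub  WAW r5
c2: i3/i4 sll ld  pair
c3: i5/i6 blt and  pair
c4: i7 ld  no-port MEM/MEM
c5: i8 st  no-port MEM/MEM
c6: i9 st  tail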